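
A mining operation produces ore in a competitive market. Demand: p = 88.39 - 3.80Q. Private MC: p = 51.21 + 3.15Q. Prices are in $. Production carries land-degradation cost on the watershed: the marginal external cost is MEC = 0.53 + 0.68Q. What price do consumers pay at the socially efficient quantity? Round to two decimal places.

P = $70.14

Social marginal cost = private MC + MEC = 51.74 + 3.83Q.
Set SMC = demand: 51.74 + 3.83Q = 88.39 - 3.80Q → Q* = 4.8034.
Consumer price on the demand curve at Q*: 88.39 − 3.80×4.8034 = 70.1371.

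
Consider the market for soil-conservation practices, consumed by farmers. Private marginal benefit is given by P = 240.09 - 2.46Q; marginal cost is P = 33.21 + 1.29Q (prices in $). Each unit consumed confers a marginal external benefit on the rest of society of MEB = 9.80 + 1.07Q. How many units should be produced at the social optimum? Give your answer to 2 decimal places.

Social marginal benefit = demand + MEB = 249.89 - 1.39Q.
Set SMB = MC: 249.89 - 1.39Q = 33.21 + 1.29Q → Q* = 80.8507.

Q* = 80.85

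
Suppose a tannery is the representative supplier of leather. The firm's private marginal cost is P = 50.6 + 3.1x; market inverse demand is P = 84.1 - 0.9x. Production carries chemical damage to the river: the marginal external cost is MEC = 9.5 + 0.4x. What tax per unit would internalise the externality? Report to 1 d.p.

Social marginal cost = private MC + MEC = 60.1 + 3.5x.
Set SMC = demand: 60.1 + 3.5x = 84.1 - 0.9x → x* = 5.4545.
The Pigouvian tax equals MEC at x*: 9.5 + 0.4×5.4545 = 11.6818.

tax = 11.7 per unit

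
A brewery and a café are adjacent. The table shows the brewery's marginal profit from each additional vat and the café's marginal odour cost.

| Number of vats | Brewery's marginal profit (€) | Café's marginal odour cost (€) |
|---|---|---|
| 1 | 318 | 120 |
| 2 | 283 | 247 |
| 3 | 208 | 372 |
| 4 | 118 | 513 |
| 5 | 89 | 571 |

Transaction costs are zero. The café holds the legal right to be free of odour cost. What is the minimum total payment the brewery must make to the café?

€367

Efficient level: marginal profit ≥ marginal odour cost through level 2, so k* = 2.
With the café holding the right, the brewery must at least compensate total damage at k*: 120 + 247 = 367.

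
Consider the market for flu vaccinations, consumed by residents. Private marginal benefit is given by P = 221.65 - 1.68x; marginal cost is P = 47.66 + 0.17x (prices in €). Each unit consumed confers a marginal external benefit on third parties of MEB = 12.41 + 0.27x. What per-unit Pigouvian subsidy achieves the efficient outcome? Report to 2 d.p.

Social marginal benefit = demand + MEB = 234.06 - 1.41x.
Set SMB = MC: 234.06 - 1.41x = 47.66 + 0.17x → x* = 117.9747.
The Pigouvian subsidy equals MEB at x*: 12.41 + 0.27×117.9747 = 44.2632.

subsidy = €44.26 per unit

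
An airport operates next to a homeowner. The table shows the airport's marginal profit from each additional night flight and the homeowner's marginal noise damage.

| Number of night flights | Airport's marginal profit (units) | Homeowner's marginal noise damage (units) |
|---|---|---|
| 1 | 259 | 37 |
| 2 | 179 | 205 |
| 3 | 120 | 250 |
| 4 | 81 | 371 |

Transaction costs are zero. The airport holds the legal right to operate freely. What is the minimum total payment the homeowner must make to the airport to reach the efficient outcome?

Left alone the airport would choose level 4 (marginal profit stays positive).
Efficient level: k* = 1 (marginal profit ≥ marginal noise damage through 1).
The homeowner must at least cover the airport's forgone profit from cutting 4→1: 179 + 120 + 81 = 380.

380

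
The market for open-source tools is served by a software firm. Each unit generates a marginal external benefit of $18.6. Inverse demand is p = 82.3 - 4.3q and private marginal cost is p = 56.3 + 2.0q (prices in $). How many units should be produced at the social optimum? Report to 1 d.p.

Social marginal cost = private MC − MEB = 37.7 + 2.0q.
Set SMC = demand: 37.7 + 2.0q = 82.3 - 4.3q → q* = 7.0794.

q* = 7.1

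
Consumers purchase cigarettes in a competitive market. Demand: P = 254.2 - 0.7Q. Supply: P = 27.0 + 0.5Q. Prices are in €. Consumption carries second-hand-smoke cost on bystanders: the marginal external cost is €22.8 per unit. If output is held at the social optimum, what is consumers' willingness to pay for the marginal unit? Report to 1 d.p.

P = €135.0

Social marginal benefit = demand − MEC = 231.4 - 0.7Q.
Set SMB = MC: 231.4 - 0.7Q = 27.0 + 0.5Q → Q* = 170.3333.
Consumer price on the demand curve at Q*: 254.2 − 0.7×170.3333 = 134.9667.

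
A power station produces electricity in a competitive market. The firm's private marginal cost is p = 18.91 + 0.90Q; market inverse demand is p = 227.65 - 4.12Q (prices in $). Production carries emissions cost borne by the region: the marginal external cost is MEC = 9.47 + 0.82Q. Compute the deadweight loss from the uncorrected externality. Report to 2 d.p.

DWL = $162.51

Market equilibrium (private): 18.91 + 0.90Q = 227.65 - 4.12Q → Q_m = 41.5817.
Social marginal cost = private MC + MEC = 28.38 + 1.72Q.
Set SMC = demand: 28.38 + 1.72Q = 227.65 - 4.12Q → Q* = 34.1216.
Between Q* and Q_m the wedge SMC − demand runs linearly from 0 to MEC(Q_m), so the loss is a triangle.
DWL = ½ × 7.4601 × 43.5670 = 162.5071.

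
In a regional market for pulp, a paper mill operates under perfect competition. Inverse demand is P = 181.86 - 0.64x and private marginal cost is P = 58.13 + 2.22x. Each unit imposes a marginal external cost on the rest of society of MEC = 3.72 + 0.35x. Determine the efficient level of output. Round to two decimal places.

x* = 37.39

Social marginal cost = private MC + MEC = 61.85 + 2.57x.
Set SMC = demand: 61.85 + 2.57x = 181.86 - 0.64x → x* = 37.3863.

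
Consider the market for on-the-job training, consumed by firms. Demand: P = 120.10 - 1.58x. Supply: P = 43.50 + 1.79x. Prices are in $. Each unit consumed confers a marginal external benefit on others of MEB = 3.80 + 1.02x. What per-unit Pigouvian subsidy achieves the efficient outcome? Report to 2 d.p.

subsidy = $38.70 per unit

Social marginal benefit = demand + MEB = 123.90 - 0.56x.
Set SMB = MC: 123.90 - 0.56x = 43.50 + 1.79x → x* = 34.2128.
The Pigouvian subsidy equals MEB at x*: 3.80 + 1.02×34.2128 = 38.6971.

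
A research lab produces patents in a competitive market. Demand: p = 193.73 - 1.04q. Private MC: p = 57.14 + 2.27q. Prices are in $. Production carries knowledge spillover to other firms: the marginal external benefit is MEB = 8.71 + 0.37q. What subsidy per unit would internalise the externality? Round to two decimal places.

subsidy = $27.00 per unit

Social marginal cost = private MC − MEB = 48.43 + 1.90q.
Set SMC = demand: 48.43 + 1.90q = 193.73 - 1.04q → q* = 49.4218.
The Pigouvian subsidy equals MEB at q*: 8.71 + 0.37×49.4218 = 26.9961.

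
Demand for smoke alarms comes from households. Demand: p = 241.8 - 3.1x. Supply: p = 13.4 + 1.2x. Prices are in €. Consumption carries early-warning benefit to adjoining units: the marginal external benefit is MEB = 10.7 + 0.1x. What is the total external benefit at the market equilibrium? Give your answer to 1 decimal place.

Market equilibrium (private): 13.4 + 1.2x = 241.8 - 3.1x → x_m = 53.1163.
Total external benefit = ∫₀^{x_m} (10.7 + 0.1x) dx = 10.7×53.1163 + ½×0.1×53.1163² = 709.4115.

€709.4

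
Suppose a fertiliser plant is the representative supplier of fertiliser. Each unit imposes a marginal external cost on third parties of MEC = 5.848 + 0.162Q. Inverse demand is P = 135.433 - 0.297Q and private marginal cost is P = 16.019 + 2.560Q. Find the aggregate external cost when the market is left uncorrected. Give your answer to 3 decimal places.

Market equilibrium (private): 16.019 + 2.560Q = 135.433 - 0.297Q → Q_m = 41.7970.
Total external cost = ∫₀^{Q_m} (5.848 + 0.162Q) dQ = 5.848×41.7970 + ½×0.162×41.7970² = 385.9350.

385.935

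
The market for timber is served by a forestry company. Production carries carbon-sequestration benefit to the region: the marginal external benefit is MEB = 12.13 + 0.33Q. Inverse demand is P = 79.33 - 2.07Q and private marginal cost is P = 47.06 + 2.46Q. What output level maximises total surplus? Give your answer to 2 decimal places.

Q* = 10.57

Social marginal cost = private MC − MEB = 34.93 + 2.13Q.
Set SMC = demand: 34.93 + 2.13Q = 79.33 - 2.07Q → Q* = 10.5714.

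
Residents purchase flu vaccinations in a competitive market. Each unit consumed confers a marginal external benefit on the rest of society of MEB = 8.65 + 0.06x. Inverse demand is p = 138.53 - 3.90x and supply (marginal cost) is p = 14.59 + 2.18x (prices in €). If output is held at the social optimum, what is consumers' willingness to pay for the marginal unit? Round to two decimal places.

Social marginal benefit = demand + MEB = 147.18 - 3.84x.
Set SMB = MC: 147.18 - 3.84x = 14.59 + 2.18x → x* = 22.0249.
Consumer price on the demand curve at x*: 138.53 − 3.90×22.0249 = 52.6329.

P = €52.63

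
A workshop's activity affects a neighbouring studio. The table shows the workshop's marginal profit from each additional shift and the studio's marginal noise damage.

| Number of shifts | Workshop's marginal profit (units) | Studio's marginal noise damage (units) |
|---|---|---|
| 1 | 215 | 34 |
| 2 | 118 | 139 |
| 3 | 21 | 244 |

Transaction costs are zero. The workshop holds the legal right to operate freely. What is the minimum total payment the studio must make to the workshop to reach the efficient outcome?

139

Left alone the workshop would choose level 3 (marginal profit stays positive).
Efficient level: k* = 1 (marginal profit ≥ marginal noise damage through 1).
The studio must at least cover the workshop's forgone profit from cutting 3→1: 118 + 21 = 139.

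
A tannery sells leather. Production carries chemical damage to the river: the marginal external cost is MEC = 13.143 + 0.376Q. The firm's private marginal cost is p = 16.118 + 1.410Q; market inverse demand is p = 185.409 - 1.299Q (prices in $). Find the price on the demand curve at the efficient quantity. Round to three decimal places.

Social marginal cost = private MC + MEC = 29.261 + 1.786Q.
Set SMC = demand: 29.261 + 1.786Q = 185.409 - 1.299Q → Q* = 50.6152.
Consumer price on the demand curve at Q*: 185.409 − 1.299×50.6152 = 119.6599.

P = $119.660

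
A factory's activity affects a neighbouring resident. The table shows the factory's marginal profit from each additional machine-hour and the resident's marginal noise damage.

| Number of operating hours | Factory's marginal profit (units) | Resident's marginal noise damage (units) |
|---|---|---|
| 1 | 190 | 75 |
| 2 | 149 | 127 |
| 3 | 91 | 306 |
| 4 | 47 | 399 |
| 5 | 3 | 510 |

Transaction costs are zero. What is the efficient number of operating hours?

2

Bargaining reaches the level where marginal profit last exceeds marginal noise damage.
That holds through level 2 (149 ≥ 127) but not at 3 (91 < 306).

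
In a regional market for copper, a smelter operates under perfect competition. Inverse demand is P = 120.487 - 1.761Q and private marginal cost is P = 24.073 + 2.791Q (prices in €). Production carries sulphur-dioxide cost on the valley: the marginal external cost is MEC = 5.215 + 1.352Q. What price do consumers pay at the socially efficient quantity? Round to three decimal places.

P = €93.285

Social marginal cost = private MC + MEC = 29.288 + 4.143Q.
Set SMC = demand: 29.288 + 4.143Q = 120.487 - 1.761Q → Q* = 15.4470.
Consumer price on the demand curve at Q*: 120.487 − 1.761×15.4470 = 93.2848.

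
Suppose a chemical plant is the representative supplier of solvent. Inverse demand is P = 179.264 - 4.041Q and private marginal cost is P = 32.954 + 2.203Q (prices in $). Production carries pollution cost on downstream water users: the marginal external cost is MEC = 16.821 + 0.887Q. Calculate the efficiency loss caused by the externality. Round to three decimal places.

Market equilibrium (private): 32.954 + 2.203Q = 179.264 - 4.041Q → Q_m = 23.4321.
Social marginal cost = private MC + MEC = 49.775 + 3.090Q.
Set SMC = demand: 49.775 + 3.090Q = 179.264 - 4.041Q → Q* = 18.1586.
The loss is the area between SMC and demand from Q* to Q_m; with linear curves that's a triangle of height MEC(Q_m).
DWL = ½ × 5.2735 × 37.6053 = 99.1558.

DWL = $99.156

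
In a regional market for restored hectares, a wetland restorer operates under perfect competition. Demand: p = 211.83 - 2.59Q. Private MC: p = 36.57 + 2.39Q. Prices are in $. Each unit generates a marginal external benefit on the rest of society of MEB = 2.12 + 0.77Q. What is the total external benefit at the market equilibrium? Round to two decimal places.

Market equilibrium (private): 36.57 + 2.39Q = 211.83 - 2.59Q → Q_m = 35.1928.
Total external benefit = ∫₀^{Q_m} (2.12 + 0.77Q) dQ = 2.12×35.1928 + ½×0.77×35.1928² = 551.4440.

$551.44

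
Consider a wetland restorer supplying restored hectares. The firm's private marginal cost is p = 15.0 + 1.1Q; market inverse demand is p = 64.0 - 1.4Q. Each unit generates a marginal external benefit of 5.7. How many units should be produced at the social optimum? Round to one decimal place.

Q* = 21.9

Social marginal cost = private MC − MEB = 9.3 + 1.1Q.
Set SMC = demand: 9.3 + 1.1Q = 64.0 - 1.4Q → Q* = 21.8800.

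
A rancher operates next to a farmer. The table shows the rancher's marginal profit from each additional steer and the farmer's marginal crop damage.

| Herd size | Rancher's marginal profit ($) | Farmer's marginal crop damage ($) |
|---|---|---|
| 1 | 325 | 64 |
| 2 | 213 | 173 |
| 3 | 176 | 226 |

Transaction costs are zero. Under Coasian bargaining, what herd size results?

2

Bargaining reaches the level where marginal profit last exceeds marginal crop damage.
That holds through level 2 (213 ≥ 173) but not at 3 (176 < 226).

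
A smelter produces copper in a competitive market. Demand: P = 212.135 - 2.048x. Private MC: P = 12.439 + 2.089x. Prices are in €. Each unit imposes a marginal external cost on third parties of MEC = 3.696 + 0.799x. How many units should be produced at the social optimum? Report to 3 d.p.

Social marginal cost = private MC + MEC = 16.135 + 2.888x.
Set SMC = demand: 16.135 + 2.888x = 212.135 - 2.048x → x* = 39.7083.

x* = 39.708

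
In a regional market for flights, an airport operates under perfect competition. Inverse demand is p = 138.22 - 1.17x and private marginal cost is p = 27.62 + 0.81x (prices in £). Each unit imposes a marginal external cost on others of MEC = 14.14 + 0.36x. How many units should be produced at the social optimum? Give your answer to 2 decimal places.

x* = 41.22

Social marginal cost = private MC + MEC = 41.76 + 1.17x.
Set SMC = demand: 41.76 + 1.17x = 138.22 - 1.17x → x* = 41.2222.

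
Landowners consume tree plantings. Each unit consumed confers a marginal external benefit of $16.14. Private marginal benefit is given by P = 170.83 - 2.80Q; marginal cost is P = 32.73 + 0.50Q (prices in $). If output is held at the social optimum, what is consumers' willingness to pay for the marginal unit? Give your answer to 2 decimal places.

Social marginal benefit = demand + MEB = 186.97 - 2.80Q.
Set SMB = MC: 186.97 - 2.80Q = 32.73 + 0.50Q → Q* = 46.7394.
Consumer price on the demand curve at Q*: 170.83 − 2.80×46.7394 = 39.9597.

P = $39.96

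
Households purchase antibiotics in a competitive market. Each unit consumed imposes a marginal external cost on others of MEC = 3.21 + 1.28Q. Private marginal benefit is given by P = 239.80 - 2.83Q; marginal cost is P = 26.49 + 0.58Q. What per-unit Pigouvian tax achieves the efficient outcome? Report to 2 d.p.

tax = 60.55 per unit

Social marginal benefit = demand − MEC = 236.59 - 4.11Q.
Set SMB = MC: 236.59 - 4.11Q = 26.49 + 0.58Q → Q* = 44.7974.
The Pigouvian tax equals MEC at Q*: 3.21 + 1.28×44.7974 = 60.5507.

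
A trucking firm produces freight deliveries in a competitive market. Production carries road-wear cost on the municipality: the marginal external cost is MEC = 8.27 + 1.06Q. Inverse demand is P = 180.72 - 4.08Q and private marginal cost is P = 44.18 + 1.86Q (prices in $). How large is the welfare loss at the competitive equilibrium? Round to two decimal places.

Market equilibrium (private): 44.18 + 1.86Q = 180.72 - 4.08Q → Q_m = 22.9865.
Social marginal cost = private MC + MEC = 52.45 + 2.92Q.
Set SMC = demand: 52.45 + 2.92Q = 180.72 - 4.08Q → Q* = 18.3243.
The loss is the area between SMC and demand from Q* to Q_m; with linear curves that's a triangle of height MEC(Q_m).
DWL = ½ × 4.6622 × 32.6357 = 76.0771.

DWL = $76.08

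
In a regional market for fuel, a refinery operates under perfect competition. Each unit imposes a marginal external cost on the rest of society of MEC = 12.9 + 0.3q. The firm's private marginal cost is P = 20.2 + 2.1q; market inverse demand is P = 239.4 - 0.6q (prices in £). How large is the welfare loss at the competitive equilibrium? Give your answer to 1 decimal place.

Market equilibrium (private): 20.2 + 2.1q = 239.4 - 0.6q → q_m = 81.1852.
Social marginal cost = private MC + MEC = 33.1 + 2.4q.
Set SMC = demand: 33.1 + 2.4q = 239.4 - 0.6q → q* = 68.7667.
The welfare-loss triangle has base |q_m − q*| and height MEC(q_m) (the vertical gap between SMC and demand is zero at q* and MEC at q_m).
DWL = ½ × 12.4185 × 37.2556 = 231.3293.

DWL = £231.3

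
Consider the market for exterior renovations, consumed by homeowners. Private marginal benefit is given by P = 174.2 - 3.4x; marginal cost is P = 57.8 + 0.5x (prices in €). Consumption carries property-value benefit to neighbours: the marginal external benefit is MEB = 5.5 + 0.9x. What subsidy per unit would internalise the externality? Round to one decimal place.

subsidy = €42.1 per unit

Social marginal benefit = demand + MEB = 179.7 - 2.5x.
Set SMB = MC: 179.7 - 2.5x = 57.8 + 0.5x → x* = 40.6333.
The Pigouvian subsidy equals MEB at x*: 5.5 + 0.9×40.6333 = 42.0700.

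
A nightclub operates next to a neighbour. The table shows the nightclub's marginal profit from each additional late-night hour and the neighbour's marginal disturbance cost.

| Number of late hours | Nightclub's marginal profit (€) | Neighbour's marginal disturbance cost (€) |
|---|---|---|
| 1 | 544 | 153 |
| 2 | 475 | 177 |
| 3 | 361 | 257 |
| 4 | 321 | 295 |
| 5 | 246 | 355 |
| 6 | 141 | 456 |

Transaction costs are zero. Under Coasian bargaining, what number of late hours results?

4

Bargaining reaches the level where marginal profit last exceeds marginal disturbance cost.
That holds through level 4 (321 ≥ 295) but not at 5 (246 < 355).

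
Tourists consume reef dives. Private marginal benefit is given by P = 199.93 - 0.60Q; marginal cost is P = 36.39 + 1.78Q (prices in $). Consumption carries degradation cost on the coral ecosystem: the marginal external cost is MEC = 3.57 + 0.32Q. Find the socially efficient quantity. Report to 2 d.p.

Social marginal benefit = demand − MEC = 196.36 - 0.92Q.
Set SMB = MC: 196.36 - 0.92Q = 36.39 + 1.78Q → Q* = 59.2481.

Q* = 59.25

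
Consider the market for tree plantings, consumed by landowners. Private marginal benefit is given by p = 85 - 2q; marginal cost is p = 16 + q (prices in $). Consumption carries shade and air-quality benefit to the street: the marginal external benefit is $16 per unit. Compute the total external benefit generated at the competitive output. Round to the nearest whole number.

$368

Market equilibrium (private): 16 + q = 85 - 2q → q_m = 23.0000.
Total external benefit = MEB × q_m = 16 × 23.0000 = 368.0000.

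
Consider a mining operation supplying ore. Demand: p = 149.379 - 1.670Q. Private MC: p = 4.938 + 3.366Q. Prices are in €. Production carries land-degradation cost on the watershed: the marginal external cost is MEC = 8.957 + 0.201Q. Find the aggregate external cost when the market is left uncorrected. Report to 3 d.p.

Market equilibrium (private): 4.938 + 3.366Q = 149.379 - 1.670Q → Q_m = 28.6817.
Total external cost = ∫₀^{Q_m} (8.957 + 0.201Q) dQ = 8.957×28.6817 + ½×0.201×28.6817² = 339.5773.

€339.577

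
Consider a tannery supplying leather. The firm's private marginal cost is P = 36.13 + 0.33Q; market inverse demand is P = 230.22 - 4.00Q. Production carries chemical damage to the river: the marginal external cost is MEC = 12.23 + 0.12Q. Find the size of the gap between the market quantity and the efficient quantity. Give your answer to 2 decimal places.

3.96 units

Market equilibrium (private): 36.13 + 0.33Q = 230.22 - 4.00Q → Q_m = 44.8245.
Social marginal cost = private MC + MEC = 48.36 + 0.45Q.
Set SMC = demand: 48.36 + 0.45Q = 230.22 - 4.00Q → Q* = 40.8674.
Gap = |44.8245 − 40.8674| = 3.9571.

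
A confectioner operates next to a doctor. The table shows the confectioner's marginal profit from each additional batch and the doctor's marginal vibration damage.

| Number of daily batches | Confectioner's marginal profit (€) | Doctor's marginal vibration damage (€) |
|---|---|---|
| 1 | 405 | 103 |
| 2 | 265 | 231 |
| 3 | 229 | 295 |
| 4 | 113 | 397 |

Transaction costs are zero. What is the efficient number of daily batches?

Bargaining reaches the level where marginal profit last exceeds marginal vibration damage.
That holds through level 2 (265 ≥ 231) but not at 3 (229 < 295).

2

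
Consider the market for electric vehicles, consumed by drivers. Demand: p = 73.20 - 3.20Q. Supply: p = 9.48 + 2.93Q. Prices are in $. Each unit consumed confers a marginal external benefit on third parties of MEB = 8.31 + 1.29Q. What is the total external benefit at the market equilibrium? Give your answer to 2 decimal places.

$156.07

Market equilibrium (private): 9.48 + 2.93Q = 73.20 - 3.20Q → Q_m = 10.3948.
Total external benefit = ∫₀^{Q_m} (8.31 + 1.29Q) dQ = 8.31×10.3948 + ½×1.29×10.3948² = 156.0742.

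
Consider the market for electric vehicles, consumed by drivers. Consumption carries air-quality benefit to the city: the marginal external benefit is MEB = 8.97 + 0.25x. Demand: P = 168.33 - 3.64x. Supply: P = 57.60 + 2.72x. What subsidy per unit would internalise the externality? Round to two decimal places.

subsidy = 13.87 per unit

Social marginal benefit = demand + MEB = 177.30 - 3.39x.
Set SMB = MC: 177.30 - 3.39x = 57.60 + 2.72x → x* = 19.5908.
The Pigouvian subsidy equals MEB at x*: 8.97 + 0.25×19.5908 = 13.8677.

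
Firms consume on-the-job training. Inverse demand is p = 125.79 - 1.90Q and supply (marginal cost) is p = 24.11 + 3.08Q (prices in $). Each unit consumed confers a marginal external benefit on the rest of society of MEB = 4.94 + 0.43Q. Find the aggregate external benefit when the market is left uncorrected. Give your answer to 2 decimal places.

$190.49

Market equilibrium (private): 24.11 + 3.08Q = 125.79 - 1.90Q → Q_m = 20.4177.
Total external benefit = ∫₀^{Q_m} (4.94 + 0.43Q) dQ = 4.94×20.4177 + ½×0.43×20.4177² = 190.4932.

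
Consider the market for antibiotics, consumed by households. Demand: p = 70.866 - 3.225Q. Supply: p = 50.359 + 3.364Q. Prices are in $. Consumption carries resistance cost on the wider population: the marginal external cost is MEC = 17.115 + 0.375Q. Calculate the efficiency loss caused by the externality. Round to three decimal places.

DWL = $23.997

Market equilibrium (private): 50.359 + 3.364Q = 70.866 - 3.225Q → Q_m = 3.1123.
Social marginal benefit = demand − MEC = 53.751 - 3.600Q.
Set SMB = MC: 53.751 - 3.600Q = 50.359 + 3.364Q → Q* = 0.4871.
Height of the DWL triangle at Q_m is MC(Q_m) − SMB(Q_m) = MEC(Q_m) = 18.2821.
DWL = ½ × 2.6252 × 18.2821 = 23.9971.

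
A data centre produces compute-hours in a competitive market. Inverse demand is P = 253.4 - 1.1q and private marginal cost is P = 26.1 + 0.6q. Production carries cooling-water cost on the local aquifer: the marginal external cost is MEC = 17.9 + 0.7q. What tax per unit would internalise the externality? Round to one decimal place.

tax = 79.0 per unit

Social marginal cost = private MC + MEC = 44.0 + 1.3q.
Set SMC = demand: 44.0 + 1.3q = 253.4 - 1.1q → q* = 87.2500.
The Pigouvian tax equals MEC at q*: 17.9 + 0.7×87.2500 = 78.9750.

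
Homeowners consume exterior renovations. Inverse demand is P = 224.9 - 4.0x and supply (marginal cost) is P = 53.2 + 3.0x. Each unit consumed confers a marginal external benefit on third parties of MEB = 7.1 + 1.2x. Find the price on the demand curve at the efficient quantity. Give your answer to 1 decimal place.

Social marginal benefit = demand + MEB = 232.0 - 2.8x.
Set SMB = MC: 232.0 - 2.8x = 53.2 + 3.0x → x* = 30.8276.
Consumer price on the demand curve at x*: 224.9 − 4.0×30.8276 = 101.5896.

P = 101.6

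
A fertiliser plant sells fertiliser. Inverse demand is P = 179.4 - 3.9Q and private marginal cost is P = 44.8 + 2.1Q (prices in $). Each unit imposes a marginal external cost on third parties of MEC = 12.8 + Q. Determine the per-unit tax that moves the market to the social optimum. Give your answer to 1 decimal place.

tax = $30.2 per unit

Social marginal cost = private MC + MEC = 57.6 + 3.1Q.
Set SMC = demand: 57.6 + 3.1Q = 179.4 - 3.9Q → Q* = 17.4000.
The Pigouvian tax equals MEC at Q*: 12.8 + 1.0×17.4000 = 30.2000.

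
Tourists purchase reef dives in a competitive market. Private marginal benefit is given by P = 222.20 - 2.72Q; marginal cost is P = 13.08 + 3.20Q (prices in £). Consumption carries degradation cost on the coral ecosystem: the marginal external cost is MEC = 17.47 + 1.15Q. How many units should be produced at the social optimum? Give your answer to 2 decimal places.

Social marginal benefit = demand − MEC = 204.73 - 3.87Q.
Set SMB = MC: 204.73 - 3.87Q = 13.08 + 3.20Q → Q* = 27.1075.

Q* = 27.11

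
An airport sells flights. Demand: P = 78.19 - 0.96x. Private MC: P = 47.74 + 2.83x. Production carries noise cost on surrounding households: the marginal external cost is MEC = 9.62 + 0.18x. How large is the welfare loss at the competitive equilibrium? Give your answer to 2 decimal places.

Market equilibrium (private): 47.74 + 2.83x = 78.19 - 0.96x → x_m = 8.0343.
Social marginal cost = private MC + MEC = 57.36 + 3.01x.
Set SMC = demand: 57.36 + 3.01x = 78.19 - 0.96x → x* = 5.2469.
Height of the DWL triangle at x_m is SMC(x_m) − demand(x_m) = MEC(x_m) = 11.0662.
DWL = ½ × 2.7874 × 11.0662 = 15.4230.

DWL = 15.42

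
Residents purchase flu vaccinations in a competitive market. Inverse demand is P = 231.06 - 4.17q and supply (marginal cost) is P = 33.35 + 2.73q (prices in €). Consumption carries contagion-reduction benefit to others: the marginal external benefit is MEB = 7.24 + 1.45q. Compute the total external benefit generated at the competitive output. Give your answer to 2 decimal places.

€802.70

Market equilibrium (private): 33.35 + 2.73q = 231.06 - 4.17q → q_m = 28.6536.
Total external benefit = ∫₀^{q_m} (7.24 + 1.45q) dq = 7.24×28.6536 + ½×1.45×28.6536² = 802.6979.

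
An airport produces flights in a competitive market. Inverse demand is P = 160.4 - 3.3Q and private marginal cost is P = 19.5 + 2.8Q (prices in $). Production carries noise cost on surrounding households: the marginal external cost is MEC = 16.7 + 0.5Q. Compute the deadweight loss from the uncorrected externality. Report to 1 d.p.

DWL = $60.5

Market equilibrium (private): 19.5 + 2.8Q = 160.4 - 3.3Q → Q_m = 23.0984.
Social marginal cost = private MC + MEC = 36.2 + 3.3Q.
Set SMC = demand: 36.2 + 3.3Q = 160.4 - 3.3Q → Q* = 18.8182.
Between Q* and Q_m the wedge SMC − demand runs linearly from 0 to MEC(Q_m), so the loss is a triangle.
DWL = ½ × 4.2802 × 28.2492 = 60.4561.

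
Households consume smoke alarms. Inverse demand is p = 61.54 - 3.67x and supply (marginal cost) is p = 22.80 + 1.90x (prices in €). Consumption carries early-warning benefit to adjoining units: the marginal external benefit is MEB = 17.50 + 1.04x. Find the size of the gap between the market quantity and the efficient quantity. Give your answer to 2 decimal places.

5.46 units

Market equilibrium (private): 22.80 + 1.90x = 61.54 - 3.67x → x_m = 6.9551.
Social marginal benefit = demand + MEB = 79.04 - 2.63x.
Set SMB = MC: 79.04 - 2.63x = 22.80 + 1.90x → x* = 12.4150.
Gap = |6.9551 − 12.4150| = 5.4599.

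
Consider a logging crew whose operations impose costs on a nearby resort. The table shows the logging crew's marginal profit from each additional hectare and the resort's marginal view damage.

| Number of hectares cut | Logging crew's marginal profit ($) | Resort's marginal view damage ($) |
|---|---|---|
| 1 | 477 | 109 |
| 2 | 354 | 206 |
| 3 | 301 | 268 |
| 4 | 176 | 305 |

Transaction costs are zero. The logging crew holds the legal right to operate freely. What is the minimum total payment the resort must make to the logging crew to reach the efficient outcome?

$176

Left alone the logging crew would choose level 4 (marginal profit stays positive).
Efficient level: k* = 3 (marginal profit ≥ marginal view damage through 3).
The resort must at least cover the logging crew's forgone profit from cutting 4→3: 176 = 176.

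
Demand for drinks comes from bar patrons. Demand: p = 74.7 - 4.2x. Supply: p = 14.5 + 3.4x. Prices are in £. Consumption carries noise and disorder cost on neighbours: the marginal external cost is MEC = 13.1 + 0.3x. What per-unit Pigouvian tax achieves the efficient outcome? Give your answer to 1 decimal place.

tax = £14.9 per unit

Social marginal benefit = demand − MEC = 61.6 - 4.5x.
Set SMB = MC: 61.6 - 4.5x = 14.5 + 3.4x → x* = 5.9620.
The Pigouvian tax equals MEC at x*: 13.1 + 0.3×5.9620 = 14.8886.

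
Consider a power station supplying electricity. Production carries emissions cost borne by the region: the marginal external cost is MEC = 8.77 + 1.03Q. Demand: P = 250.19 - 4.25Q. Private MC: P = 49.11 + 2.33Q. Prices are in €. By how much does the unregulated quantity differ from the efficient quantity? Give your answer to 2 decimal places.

5.29 units

Market equilibrium (private): 49.11 + 2.33Q = 250.19 - 4.25Q → Q_m = 30.5593.
Social marginal cost = private MC + MEC = 57.88 + 3.36Q.
Set SMC = demand: 57.88 + 3.36Q = 250.19 - 4.25Q → Q* = 25.2707.
Gap = |30.5593 − 25.2707| = 5.2886.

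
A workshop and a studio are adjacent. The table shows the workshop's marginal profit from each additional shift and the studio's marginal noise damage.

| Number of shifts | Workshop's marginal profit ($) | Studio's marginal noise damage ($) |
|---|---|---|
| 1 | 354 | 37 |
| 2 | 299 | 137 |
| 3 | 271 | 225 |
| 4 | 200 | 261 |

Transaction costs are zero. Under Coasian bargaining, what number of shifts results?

3

Bargaining reaches the level where marginal profit last exceeds marginal noise damage.
That holds through level 3 (271 ≥ 225) but not at 4 (200 < 261).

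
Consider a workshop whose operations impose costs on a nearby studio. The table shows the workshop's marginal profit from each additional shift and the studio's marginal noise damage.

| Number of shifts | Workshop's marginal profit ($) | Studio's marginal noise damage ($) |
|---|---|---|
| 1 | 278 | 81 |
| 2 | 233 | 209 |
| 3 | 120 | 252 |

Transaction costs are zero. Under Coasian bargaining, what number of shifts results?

2

Bargaining reaches the level where marginal profit last exceeds marginal noise damage.
That holds through level 2 (233 ≥ 209) but not at 3 (120 < 252).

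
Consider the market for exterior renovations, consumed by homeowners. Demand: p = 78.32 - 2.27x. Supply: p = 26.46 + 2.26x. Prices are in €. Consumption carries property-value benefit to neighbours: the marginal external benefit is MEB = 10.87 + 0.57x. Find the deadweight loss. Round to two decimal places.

DWL = €38.21

Market equilibrium (private): 26.46 + 2.26x = 78.32 - 2.27x → x_m = 11.4481.
Social marginal benefit = demand + MEB = 89.19 - 1.70x.
Set SMB = MC: 89.19 - 1.70x = 26.46 + 2.26x → x* = 15.8409.
The loss is the area between SMB and MC from x* to x_m; with linear curves that's a triangle of height MEB(x_m).
DWL = ½ × 4.3928 × 17.3954 = 38.2073.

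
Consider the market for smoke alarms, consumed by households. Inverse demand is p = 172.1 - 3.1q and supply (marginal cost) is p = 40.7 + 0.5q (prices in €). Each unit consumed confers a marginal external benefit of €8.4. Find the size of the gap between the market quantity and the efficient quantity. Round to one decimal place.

2.3 units

Market equilibrium (private): 40.7 + 0.5q = 172.1 - 3.1q → q_m = 36.5000.
Social marginal benefit = demand + MEB = 180.5 - 3.1q.
Set SMB = MC: 180.5 - 3.1q = 40.7 + 0.5q → q* = 38.8333.
Gap = |36.5000 − 38.8333| = 2.3333.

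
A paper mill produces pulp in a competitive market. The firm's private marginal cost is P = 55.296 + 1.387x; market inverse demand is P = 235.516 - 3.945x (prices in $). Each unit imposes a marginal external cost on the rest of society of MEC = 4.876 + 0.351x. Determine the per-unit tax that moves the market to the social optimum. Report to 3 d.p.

Social marginal cost = private MC + MEC = 60.172 + 1.738x.
Set SMC = demand: 60.172 + 1.738x = 235.516 - 3.945x → x* = 30.8541.
The Pigouvian tax equals MEC at x*: 4.876 + 0.351×30.8541 = 15.7058.

tax = $15.706 per unit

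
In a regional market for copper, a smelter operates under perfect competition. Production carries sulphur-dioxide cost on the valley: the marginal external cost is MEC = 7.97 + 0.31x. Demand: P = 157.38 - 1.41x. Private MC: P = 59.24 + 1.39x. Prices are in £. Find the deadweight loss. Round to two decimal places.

DWL = £57.04

Market equilibrium (private): 59.24 + 1.39x = 157.38 - 1.41x → x_m = 35.0500.
Social marginal cost = private MC + MEC = 67.21 + 1.70x.
Set SMC = demand: 67.21 + 1.70x = 157.38 - 1.41x → x* = 28.9936.
The welfare-loss triangle has base |x_m − x*| and height MEC(x_m) (the vertical gap between SMC and demand is zero at x* and MEC at x_m).
DWL = ½ × 6.0564 × 18.8355 = 57.0377.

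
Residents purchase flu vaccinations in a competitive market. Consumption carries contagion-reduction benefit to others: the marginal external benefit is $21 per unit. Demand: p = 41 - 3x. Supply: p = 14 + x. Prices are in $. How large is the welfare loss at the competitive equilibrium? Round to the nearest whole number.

DWL = $55

Market equilibrium (private): 14 + x = 41 - 3x → x_m = 6.7500.
Social marginal benefit = demand + MEB = 62 - 3x.
Set SMB = MC: 62 - 3x = 14 + x → x* = 12.0000.
The welfare-loss triangle has base |x_m − x*| and height MEB(x_m) (the vertical gap between SMB and MC is zero at x* and MEB at x_m).
DWL = ½ × 5.2500 × 21.0000 = 55.1250.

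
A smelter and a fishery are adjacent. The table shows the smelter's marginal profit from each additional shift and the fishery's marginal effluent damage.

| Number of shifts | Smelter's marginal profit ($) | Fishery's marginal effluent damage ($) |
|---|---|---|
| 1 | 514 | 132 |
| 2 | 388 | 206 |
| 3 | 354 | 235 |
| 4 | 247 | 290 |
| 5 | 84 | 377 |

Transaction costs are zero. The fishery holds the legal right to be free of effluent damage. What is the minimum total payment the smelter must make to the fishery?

Efficient level: marginal profit ≥ marginal effluent damage through level 3, so k* = 3.
With the fishery holding the right, the smelter must at least compensate total damage at k*: 132 + 206 + 235 = 573.

$573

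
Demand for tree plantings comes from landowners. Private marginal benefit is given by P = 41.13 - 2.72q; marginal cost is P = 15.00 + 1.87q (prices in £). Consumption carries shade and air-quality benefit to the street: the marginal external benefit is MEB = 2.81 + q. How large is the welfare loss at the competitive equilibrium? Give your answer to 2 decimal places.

Market equilibrium (private): 15.00 + 1.87q = 41.13 - 2.72q → q_m = 5.6928.
Social marginal benefit = demand + MEB = 43.94 - 1.72q.
Set SMB = MC: 43.94 - 1.72q = 15.00 + 1.87q → q* = 8.0613.
The loss is the area between SMB and MC from q* to q_m; with linear curves that's a triangle of height MEB(q_m).
DWL = ½ × 2.3685 × 8.5028 = 10.0694.

DWL = £10.07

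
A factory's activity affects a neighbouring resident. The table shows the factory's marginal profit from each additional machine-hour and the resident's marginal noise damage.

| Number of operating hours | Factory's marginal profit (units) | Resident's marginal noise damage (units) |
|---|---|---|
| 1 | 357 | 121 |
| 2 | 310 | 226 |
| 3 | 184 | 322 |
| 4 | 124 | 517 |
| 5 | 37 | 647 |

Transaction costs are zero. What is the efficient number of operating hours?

2

Bargaining reaches the level where marginal profit last exceeds marginal noise damage.
That holds through level 2 (310 ≥ 226) but not at 3 (184 < 322).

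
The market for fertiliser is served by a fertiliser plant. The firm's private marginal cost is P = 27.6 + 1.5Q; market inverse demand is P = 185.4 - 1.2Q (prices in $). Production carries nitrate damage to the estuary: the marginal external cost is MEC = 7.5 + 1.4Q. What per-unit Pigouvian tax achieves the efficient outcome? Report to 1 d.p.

Social marginal cost = private MC + MEC = 35.1 + 2.9Q.
Set SMC = demand: 35.1 + 2.9Q = 185.4 - 1.2Q → Q* = 36.6585.
The Pigouvian tax equals MEC at Q*: 7.5 + 1.4×36.6585 = 58.8219.

tax = $58.8 per unit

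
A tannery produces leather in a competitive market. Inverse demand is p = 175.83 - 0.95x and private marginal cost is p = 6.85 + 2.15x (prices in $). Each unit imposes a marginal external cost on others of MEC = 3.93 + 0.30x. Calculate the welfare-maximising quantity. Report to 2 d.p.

x* = 48.54

Social marginal cost = private MC + MEC = 10.78 + 2.45x.
Set SMC = demand: 10.78 + 2.45x = 175.83 - 0.95x → x* = 48.5441.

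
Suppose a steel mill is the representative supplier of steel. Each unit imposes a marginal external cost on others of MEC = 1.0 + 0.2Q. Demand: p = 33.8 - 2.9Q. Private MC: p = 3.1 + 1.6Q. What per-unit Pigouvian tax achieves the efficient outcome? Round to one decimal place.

tax = 2.3 per unit

Social marginal cost = private MC + MEC = 4.1 + 1.8Q.
Set SMC = demand: 4.1 + 1.8Q = 33.8 - 2.9Q → Q* = 6.3191.
The Pigouvian tax equals MEC at Q*: 1.0 + 0.2×6.3191 = 2.2638.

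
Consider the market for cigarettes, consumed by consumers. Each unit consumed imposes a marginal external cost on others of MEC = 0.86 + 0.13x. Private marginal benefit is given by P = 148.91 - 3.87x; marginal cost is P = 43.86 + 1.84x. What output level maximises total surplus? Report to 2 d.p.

x* = 17.84

Social marginal benefit = demand − MEC = 148.05 - 4.00x.
Set SMB = MC: 148.05 - 4.00x = 43.86 + 1.84x → x* = 17.8408.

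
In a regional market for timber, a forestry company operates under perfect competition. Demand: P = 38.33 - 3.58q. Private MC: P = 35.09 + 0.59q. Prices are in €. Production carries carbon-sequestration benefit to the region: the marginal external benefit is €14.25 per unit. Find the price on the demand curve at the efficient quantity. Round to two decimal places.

Social marginal cost = private MC − MEB = 20.84 + 0.59q.
Set SMC = demand: 20.84 + 0.59q = 38.33 - 3.58q → q* = 4.1942.
Consumer price on the demand curve at q*: 38.33 − 3.58×4.1942 = 23.3148.

P = €23.31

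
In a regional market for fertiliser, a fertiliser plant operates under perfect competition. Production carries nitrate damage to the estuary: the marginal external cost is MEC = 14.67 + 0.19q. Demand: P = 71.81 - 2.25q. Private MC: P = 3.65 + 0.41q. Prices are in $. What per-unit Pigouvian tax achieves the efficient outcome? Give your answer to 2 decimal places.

tax = $18.24 per unit

Social marginal cost = private MC + MEC = 18.32 + 0.60q.
Set SMC = demand: 18.32 + 0.60q = 71.81 - 2.25q → q* = 18.7684.
The Pigouvian tax equals MEC at q*: 14.67 + 0.19×18.7684 = 18.2360.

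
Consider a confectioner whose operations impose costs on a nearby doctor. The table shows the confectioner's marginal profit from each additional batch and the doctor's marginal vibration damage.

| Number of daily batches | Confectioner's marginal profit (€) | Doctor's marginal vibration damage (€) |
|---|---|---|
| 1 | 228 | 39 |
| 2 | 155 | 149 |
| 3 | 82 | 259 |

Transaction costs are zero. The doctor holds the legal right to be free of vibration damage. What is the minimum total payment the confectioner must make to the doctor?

Efficient level: marginal profit ≥ marginal vibration damage through level 2, so k* = 2.
With the doctor holding the right, the confectioner must at least compensate total damage at k*: 39 + 149 = 188.

€188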